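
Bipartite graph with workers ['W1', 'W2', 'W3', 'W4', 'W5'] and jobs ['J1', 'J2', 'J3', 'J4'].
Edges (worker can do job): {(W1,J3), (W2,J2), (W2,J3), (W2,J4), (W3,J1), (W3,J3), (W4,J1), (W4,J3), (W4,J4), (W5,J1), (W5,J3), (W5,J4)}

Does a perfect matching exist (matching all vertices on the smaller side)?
Yes, perfect matching exists (size 4)

Perfect matching: {(W2,J2), (W3,J3), (W4,J4), (W5,J1)}
All 4 vertices on the smaller side are matched.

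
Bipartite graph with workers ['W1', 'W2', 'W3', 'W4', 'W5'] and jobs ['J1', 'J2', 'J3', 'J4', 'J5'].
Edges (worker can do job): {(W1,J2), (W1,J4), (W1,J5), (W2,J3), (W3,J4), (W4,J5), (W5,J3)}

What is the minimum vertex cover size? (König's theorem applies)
Minimum vertex cover size = 4

By König's theorem: in bipartite graphs,
min vertex cover = max matching = 4

Maximum matching has size 4, so minimum vertex cover also has size 4.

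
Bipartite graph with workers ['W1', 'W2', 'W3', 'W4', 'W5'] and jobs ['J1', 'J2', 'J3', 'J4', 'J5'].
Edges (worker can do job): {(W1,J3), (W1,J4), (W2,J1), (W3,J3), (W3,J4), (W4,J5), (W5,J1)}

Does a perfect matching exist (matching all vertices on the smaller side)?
No, maximum matching has size 4 < 5

Maximum matching has size 4, need 5 for perfect matching.
Unmatched workers: ['W2']
Unmatched jobs: ['J2']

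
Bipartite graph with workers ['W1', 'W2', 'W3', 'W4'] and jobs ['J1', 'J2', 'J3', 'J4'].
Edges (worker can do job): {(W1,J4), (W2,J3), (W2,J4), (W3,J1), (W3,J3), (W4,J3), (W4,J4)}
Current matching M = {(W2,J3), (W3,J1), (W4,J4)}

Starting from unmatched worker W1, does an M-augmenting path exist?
No augmenting path from W1

Alternating search from W1 reaches jobs: {J3, J4}.
Every reachable job is already matched in M, and following those matched edges back to workers exposes no further unvisited jobs.
No M-augmenting path from W1 exists.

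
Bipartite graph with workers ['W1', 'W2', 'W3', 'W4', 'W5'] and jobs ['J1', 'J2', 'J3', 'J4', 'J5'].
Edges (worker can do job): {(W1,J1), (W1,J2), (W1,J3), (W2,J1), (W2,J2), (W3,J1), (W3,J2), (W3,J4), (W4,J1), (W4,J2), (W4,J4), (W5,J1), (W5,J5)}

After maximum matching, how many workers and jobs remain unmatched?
Unmatched: 0 workers, 0 jobs

Maximum matching size: 5
Workers: 5 total, 5 matched, 0 unmatched
Jobs: 5 total, 5 matched, 0 unmatched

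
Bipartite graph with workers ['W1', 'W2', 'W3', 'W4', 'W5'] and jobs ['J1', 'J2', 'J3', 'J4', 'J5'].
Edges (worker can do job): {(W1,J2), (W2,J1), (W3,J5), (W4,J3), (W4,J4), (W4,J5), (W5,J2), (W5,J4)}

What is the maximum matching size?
Maximum matching size = 5

Maximum matching: {(W1,J2), (W2,J1), (W3,J5), (W4,J3), (W5,J4)}
Size: 5

This assigns 5 workers to 5 distinct jobs.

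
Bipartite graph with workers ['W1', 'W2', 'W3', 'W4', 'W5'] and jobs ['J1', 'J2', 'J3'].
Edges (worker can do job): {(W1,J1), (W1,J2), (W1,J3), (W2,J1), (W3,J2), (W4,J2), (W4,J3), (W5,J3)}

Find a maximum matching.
Matching: {(W1,J1), (W3,J2), (W5,J3)}

Maximum matching (size 3):
  W1 → J1
  W3 → J2
  W5 → J3

Each worker is assigned to at most one job, and each job to at most one worker.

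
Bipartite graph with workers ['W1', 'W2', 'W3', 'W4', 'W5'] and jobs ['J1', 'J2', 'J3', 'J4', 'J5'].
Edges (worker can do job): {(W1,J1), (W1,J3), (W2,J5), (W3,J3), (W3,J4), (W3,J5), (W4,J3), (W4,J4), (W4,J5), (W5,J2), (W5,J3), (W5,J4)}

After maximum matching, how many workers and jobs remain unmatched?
Unmatched: 0 workers, 0 jobs

Maximum matching size: 5
Workers: 5 total, 5 matched, 0 unmatched
Jobs: 5 total, 5 matched, 0 unmatched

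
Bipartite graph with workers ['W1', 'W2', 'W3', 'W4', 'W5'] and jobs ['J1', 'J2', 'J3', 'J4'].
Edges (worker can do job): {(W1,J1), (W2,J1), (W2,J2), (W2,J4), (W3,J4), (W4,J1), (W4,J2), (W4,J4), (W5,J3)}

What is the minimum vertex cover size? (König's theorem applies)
Minimum vertex cover size = 4

By König's theorem: in bipartite graphs,
min vertex cover = max matching = 4

Maximum matching has size 4, so minimum vertex cover also has size 4.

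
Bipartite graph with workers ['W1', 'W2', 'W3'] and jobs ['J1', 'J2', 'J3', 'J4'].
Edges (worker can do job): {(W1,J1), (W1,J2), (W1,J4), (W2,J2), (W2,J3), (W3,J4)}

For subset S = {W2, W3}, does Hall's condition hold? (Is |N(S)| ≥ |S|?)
Yes: |N(S)| = 3, |S| = 2

Subset S = {W2, W3}
Neighbors N(S) = {J2, J3, J4}

|N(S)| = 3, |S| = 2
Hall's condition: |N(S)| ≥ |S| is satisfied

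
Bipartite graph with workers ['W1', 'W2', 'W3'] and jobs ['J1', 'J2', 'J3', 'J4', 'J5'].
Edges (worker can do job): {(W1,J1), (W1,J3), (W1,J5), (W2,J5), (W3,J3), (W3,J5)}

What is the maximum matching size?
Maximum matching size = 3

Maximum matching: {(W1,J1), (W2,J5), (W3,J3)}
Size: 3

This assigns 3 workers to 3 distinct jobs.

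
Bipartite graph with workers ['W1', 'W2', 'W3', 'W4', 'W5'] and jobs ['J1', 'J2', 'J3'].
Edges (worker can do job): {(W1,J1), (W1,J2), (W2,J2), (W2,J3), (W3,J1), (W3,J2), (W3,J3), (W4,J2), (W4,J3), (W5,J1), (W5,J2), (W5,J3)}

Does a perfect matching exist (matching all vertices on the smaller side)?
Yes, perfect matching exists (size 3)

Perfect matching: {(W3,J1), (W4,J2), (W5,J3)}
All 3 vertices on the smaller side are matched.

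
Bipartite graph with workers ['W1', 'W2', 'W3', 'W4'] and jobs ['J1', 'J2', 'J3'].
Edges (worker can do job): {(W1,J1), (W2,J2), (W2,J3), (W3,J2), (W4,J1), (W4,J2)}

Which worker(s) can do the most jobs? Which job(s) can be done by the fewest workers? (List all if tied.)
Most versatile: W2, W4 (2 jobs); Least covered: J3 (1 workers)

Worker degrees (jobs they can do): W1:1, W2:2, W3:1, W4:2
Job degrees (workers who can do it): J1:2, J2:3, J3:1

Maximum worker degree is 2, achieved by: W2, W4
Minimum job degree is 1, achieved by: J3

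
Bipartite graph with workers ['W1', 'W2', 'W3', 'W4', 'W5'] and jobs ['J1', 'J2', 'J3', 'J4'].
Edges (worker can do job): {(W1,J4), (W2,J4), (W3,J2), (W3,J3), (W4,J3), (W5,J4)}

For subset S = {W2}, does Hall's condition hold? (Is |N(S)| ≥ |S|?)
Yes: |N(S)| = 1, |S| = 1

Subset S = {W2}
Neighbors N(S) = {J4}

|N(S)| = 1, |S| = 1
Hall's condition: |N(S)| ≥ |S| is satisfied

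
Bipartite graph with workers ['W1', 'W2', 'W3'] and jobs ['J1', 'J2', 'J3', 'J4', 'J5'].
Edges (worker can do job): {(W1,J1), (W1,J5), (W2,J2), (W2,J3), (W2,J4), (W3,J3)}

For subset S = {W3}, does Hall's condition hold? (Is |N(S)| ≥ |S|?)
Yes: |N(S)| = 1, |S| = 1

Subset S = {W3}
Neighbors N(S) = {J3}

|N(S)| = 1, |S| = 1
Hall's condition: |N(S)| ≥ |S| is satisfied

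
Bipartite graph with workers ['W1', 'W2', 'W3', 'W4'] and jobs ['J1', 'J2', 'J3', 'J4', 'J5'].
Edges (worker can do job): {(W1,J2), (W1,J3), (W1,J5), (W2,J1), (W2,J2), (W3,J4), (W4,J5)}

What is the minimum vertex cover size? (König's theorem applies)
Minimum vertex cover size = 4

By König's theorem: in bipartite graphs,
min vertex cover = max matching = 4

Maximum matching has size 4, so minimum vertex cover also has size 4.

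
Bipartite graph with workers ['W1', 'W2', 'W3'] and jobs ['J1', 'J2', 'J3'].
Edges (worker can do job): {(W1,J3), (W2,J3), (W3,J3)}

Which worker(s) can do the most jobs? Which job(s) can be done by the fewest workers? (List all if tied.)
Most versatile: W1, W2, W3 (1 jobs); Least covered: J1, J2 (0 workers)

Worker degrees (jobs they can do): W1:1, W2:1, W3:1
Job degrees (workers who can do it): J1:0, J2:0, J3:3

Maximum worker degree is 1, achieved by: W1, W2, W3
Minimum job degree is 0, achieved by: J1, J2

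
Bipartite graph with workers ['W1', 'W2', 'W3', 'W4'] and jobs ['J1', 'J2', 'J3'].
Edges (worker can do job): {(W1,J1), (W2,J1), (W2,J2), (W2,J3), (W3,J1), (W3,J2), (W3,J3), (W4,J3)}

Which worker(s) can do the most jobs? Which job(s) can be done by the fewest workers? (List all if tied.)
Most versatile: W2, W3 (3 jobs); Least covered: J2 (2 workers)

Worker degrees (jobs they can do): W1:1, W2:3, W3:3, W4:1
Job degrees (workers who can do it): J1:3, J2:2, J3:3

Maximum worker degree is 3, achieved by: W2, W3
Minimum job degree is 2, achieved by: J2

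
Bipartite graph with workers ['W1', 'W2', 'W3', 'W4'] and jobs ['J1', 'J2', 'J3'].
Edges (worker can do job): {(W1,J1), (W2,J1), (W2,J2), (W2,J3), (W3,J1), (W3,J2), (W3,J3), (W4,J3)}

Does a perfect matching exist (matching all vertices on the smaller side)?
Yes, perfect matching exists (size 3)

Perfect matching: {(W1,J1), (W3,J2), (W4,J3)}
All 3 vertices on the smaller side are matched.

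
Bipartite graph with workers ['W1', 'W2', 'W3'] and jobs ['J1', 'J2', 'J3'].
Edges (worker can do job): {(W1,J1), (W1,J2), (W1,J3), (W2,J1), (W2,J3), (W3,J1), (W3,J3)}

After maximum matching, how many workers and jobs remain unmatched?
Unmatched: 0 workers, 0 jobs

Maximum matching size: 3
Workers: 3 total, 3 matched, 0 unmatched
Jobs: 3 total, 3 matched, 0 unmatched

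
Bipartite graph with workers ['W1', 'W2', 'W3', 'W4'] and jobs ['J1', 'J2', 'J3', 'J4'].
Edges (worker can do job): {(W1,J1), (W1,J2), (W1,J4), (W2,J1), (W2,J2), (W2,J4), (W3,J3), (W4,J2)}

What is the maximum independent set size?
Maximum independent set = 4

By König's theorem:
- Min vertex cover = Max matching = 4
- Max independent set = Total vertices - Min vertex cover
- Max independent set = 8 - 4 = 4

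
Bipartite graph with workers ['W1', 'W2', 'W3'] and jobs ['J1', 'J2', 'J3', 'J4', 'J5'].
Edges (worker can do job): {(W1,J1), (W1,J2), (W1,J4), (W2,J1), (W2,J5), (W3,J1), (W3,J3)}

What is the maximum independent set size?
Maximum independent set = 5

By König's theorem:
- Min vertex cover = Max matching = 3
- Max independent set = Total vertices - Min vertex cover
- Max independent set = 8 - 3 = 5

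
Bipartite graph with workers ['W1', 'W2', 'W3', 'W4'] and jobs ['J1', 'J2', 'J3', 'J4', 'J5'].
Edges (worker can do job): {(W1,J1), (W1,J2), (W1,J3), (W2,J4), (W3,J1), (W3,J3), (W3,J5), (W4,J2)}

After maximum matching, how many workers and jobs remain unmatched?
Unmatched: 0 workers, 1 jobs

Maximum matching size: 4
Workers: 4 total, 4 matched, 0 unmatched
Jobs: 5 total, 4 matched, 1 unmatched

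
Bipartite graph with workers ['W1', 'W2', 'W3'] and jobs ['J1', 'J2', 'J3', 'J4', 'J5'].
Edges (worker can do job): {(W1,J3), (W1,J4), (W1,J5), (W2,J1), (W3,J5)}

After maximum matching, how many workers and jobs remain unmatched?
Unmatched: 0 workers, 2 jobs

Maximum matching size: 3
Workers: 3 total, 3 matched, 0 unmatched
Jobs: 5 total, 3 matched, 2 unmatched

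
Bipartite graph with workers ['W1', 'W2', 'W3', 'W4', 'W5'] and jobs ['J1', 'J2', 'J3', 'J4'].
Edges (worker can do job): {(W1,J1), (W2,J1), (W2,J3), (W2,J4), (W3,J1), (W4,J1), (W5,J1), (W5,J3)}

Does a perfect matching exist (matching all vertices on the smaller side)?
No, maximum matching has size 3 < 4

Maximum matching has size 3, need 4 for perfect matching.
Unmatched workers: ['W4', 'W1']
Unmatched jobs: ['J2']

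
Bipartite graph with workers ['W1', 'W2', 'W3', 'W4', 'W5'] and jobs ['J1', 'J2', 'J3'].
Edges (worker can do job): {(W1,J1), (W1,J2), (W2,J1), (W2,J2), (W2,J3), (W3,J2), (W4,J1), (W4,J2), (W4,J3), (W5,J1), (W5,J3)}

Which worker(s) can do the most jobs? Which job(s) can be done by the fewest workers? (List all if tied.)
Most versatile: W2, W4 (3 jobs); Least covered: J3 (3 workers)

Worker degrees (jobs they can do): W1:2, W2:3, W3:1, W4:3, W5:2
Job degrees (workers who can do it): J1:4, J2:4, J3:3

Maximum worker degree is 3, achieved by: W2, W4
Minimum job degree is 3, achieved by: J3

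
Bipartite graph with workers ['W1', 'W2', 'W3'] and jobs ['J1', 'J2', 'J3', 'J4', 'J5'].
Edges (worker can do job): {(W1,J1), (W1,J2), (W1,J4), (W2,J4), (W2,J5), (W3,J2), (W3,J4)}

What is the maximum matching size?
Maximum matching size = 3

Maximum matching: {(W1,J1), (W2,J5), (W3,J4)}
Size: 3

This assigns 3 workers to 3 distinct jobs.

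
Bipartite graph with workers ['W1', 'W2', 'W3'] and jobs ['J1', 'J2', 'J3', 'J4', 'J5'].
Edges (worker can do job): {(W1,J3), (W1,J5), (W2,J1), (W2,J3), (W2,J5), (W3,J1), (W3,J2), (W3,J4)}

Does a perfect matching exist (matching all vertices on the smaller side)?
Yes, perfect matching exists (size 3)

Perfect matching: {(W1,J3), (W2,J5), (W3,J1)}
All 3 vertices on the smaller side are matched.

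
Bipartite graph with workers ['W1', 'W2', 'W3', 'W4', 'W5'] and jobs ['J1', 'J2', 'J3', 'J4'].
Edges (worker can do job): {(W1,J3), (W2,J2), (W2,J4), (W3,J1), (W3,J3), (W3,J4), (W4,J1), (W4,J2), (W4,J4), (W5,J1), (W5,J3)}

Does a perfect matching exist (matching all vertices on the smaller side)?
Yes, perfect matching exists (size 4)

Perfect matching: {(W2,J2), (W3,J1), (W4,J4), (W5,J3)}
All 4 vertices on the smaller side are matched.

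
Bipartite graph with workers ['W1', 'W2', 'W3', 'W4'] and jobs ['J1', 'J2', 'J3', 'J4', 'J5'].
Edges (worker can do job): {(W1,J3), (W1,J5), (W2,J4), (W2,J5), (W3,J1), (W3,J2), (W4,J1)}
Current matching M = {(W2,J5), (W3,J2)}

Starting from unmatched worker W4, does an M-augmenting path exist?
Yes: W4 → J1

An M-augmenting path alternates non-matching / matching edges, starting and ending at unmatched vertices.
Path: W4 → J1
(J1 is unmatched in M, so the path is augmenting.)
Flipping edges along this path would increase |M| from 2 to 3.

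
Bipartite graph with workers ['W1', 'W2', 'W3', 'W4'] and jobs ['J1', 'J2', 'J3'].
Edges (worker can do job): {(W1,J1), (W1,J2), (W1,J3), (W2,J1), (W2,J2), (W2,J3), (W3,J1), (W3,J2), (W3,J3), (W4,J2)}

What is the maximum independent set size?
Maximum independent set = 4

By König's theorem:
- Min vertex cover = Max matching = 3
- Max independent set = Total vertices - Min vertex cover
- Max independent set = 7 - 3 = 4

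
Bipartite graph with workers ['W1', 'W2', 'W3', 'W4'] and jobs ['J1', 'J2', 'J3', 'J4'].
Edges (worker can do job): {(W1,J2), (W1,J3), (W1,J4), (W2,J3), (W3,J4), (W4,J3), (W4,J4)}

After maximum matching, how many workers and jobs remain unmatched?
Unmatched: 1 workers, 1 jobs

Maximum matching size: 3
Workers: 4 total, 3 matched, 1 unmatched
Jobs: 4 total, 3 matched, 1 unmatched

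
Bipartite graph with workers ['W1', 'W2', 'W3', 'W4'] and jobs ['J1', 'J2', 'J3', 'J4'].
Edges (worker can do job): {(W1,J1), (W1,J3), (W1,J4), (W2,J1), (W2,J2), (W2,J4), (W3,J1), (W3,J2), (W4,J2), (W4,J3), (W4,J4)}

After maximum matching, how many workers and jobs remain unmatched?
Unmatched: 0 workers, 0 jobs

Maximum matching size: 4
Workers: 4 total, 4 matched, 0 unmatched
Jobs: 4 total, 4 matched, 0 unmatched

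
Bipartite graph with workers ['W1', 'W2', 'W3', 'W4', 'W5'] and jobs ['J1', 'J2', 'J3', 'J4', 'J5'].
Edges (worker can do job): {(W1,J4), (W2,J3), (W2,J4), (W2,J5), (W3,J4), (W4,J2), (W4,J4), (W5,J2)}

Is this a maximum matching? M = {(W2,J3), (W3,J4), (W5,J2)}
Yes, size 3 is maximum

Proposed matching has size 3.
Maximum matching size for this graph: 3.

This is a maximum matching.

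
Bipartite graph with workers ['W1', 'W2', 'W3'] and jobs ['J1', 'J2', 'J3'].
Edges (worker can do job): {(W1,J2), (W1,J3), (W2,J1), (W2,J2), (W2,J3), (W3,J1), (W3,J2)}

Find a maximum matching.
Matching: {(W1,J3), (W2,J2), (W3,J1)}

Maximum matching (size 3):
  W1 → J3
  W2 → J2
  W3 → J1

Each worker is assigned to at most one job, and each job to at most one worker.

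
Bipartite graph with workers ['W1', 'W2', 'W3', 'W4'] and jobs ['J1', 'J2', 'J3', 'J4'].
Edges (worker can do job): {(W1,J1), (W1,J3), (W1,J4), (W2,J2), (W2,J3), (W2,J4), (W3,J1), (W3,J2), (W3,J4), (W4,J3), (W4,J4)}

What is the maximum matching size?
Maximum matching size = 4

Maximum matching: {(W1,J1), (W2,J3), (W3,J2), (W4,J4)}
Size: 4

This assigns 4 workers to 4 distinct jobs.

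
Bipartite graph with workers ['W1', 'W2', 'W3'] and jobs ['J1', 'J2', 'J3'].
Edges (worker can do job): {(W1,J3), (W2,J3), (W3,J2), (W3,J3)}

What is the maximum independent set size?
Maximum independent set = 4

By König's theorem:
- Min vertex cover = Max matching = 2
- Max independent set = Total vertices - Min vertex cover
- Max independent set = 6 - 2 = 4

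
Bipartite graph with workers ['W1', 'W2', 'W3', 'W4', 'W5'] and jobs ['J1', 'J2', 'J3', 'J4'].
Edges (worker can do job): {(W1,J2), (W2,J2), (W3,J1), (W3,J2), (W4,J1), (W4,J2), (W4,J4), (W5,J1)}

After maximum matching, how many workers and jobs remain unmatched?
Unmatched: 2 workers, 1 jobs

Maximum matching size: 3
Workers: 5 total, 3 matched, 2 unmatched
Jobs: 4 total, 3 matched, 1 unmatched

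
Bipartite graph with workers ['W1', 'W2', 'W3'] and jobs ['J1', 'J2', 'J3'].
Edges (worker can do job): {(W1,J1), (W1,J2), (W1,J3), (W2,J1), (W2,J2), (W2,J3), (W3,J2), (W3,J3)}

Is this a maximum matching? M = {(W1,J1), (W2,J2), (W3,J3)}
Yes, size 3 is maximum

Proposed matching has size 3.
Maximum matching size for this graph: 3.

This is a maximum matching.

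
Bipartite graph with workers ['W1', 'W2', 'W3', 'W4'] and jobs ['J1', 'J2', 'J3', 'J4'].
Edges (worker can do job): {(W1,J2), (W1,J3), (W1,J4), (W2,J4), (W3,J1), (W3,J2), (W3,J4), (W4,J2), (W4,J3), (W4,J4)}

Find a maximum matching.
Matching: {(W1,J2), (W2,J4), (W3,J1), (W4,J3)}

Maximum matching (size 4):
  W1 → J2
  W2 → J4
  W3 → J1
  W4 → J3

Each worker is assigned to at most one job, and each job to at most one worker.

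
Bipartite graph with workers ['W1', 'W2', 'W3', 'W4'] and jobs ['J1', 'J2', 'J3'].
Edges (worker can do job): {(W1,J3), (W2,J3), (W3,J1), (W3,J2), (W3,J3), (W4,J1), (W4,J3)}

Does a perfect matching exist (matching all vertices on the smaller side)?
Yes, perfect matching exists (size 3)

Perfect matching: {(W1,J3), (W3,J2), (W4,J1)}
All 3 vertices on the smaller side are matched.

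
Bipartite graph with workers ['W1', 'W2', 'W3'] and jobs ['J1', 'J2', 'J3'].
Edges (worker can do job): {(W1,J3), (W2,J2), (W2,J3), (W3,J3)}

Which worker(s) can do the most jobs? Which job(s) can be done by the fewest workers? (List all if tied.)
Most versatile: W2 (2 jobs); Least covered: J1 (0 workers)

Worker degrees (jobs they can do): W1:1, W2:2, W3:1
Job degrees (workers who can do it): J1:0, J2:1, J3:3

Maximum worker degree is 2, achieved by: W2
Minimum job degree is 0, achieved by: J1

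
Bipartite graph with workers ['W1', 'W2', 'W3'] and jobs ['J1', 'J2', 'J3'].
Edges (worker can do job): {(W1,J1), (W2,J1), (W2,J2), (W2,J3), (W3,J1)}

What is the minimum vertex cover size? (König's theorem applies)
Minimum vertex cover size = 2

By König's theorem: in bipartite graphs,
min vertex cover = max matching = 2

Maximum matching has size 2, so minimum vertex cover also has size 2.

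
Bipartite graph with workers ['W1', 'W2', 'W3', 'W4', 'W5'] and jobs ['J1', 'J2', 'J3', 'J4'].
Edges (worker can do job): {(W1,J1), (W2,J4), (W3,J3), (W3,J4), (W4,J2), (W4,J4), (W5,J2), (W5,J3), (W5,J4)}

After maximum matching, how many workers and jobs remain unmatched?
Unmatched: 1 workers, 0 jobs

Maximum matching size: 4
Workers: 5 total, 4 matched, 1 unmatched
Jobs: 4 total, 4 matched, 0 unmatched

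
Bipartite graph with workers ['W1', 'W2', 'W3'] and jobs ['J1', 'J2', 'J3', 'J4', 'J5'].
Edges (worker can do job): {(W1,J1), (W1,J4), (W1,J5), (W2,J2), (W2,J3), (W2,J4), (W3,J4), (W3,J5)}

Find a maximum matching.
Matching: {(W1,J1), (W2,J3), (W3,J5)}

Maximum matching (size 3):
  W1 → J1
  W2 → J3
  W3 → J5

Each worker is assigned to at most one job, and each job to at most one worker.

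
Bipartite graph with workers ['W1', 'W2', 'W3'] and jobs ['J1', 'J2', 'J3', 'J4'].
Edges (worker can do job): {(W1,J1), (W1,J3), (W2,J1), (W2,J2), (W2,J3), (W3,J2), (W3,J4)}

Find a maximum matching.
Matching: {(W1,J1), (W2,J3), (W3,J2)}

Maximum matching (size 3):
  W1 → J1
  W2 → J3
  W3 → J2

Each worker is assigned to at most one job, and each job to at most one worker.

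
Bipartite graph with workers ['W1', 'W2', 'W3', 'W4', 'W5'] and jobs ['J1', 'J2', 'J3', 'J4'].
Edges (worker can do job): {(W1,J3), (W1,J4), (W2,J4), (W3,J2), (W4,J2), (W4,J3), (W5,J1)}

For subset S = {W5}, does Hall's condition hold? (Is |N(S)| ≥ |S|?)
Yes: |N(S)| = 1, |S| = 1

Subset S = {W5}
Neighbors N(S) = {J1}

|N(S)| = 1, |S| = 1
Hall's condition: |N(S)| ≥ |S| is satisfied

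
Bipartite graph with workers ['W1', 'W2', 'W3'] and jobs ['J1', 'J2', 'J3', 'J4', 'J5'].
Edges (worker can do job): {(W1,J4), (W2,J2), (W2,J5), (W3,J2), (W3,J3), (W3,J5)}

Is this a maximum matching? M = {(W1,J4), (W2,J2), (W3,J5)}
Yes, size 3 is maximum

Proposed matching has size 3.
Maximum matching size for this graph: 3.

This is a maximum matching.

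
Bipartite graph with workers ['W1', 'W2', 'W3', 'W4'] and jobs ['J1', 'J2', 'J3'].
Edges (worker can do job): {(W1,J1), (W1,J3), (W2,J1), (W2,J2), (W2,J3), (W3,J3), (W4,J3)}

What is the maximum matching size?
Maximum matching size = 3

Maximum matching: {(W1,J1), (W2,J2), (W4,J3)}
Size: 3

This assigns 3 workers to 3 distinct jobs.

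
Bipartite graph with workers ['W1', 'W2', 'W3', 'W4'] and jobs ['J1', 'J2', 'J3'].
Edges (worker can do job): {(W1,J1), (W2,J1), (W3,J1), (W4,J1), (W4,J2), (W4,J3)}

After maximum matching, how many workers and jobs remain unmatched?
Unmatched: 2 workers, 1 jobs

Maximum matching size: 2
Workers: 4 total, 2 matched, 2 unmatched
Jobs: 3 total, 2 matched, 1 unmatched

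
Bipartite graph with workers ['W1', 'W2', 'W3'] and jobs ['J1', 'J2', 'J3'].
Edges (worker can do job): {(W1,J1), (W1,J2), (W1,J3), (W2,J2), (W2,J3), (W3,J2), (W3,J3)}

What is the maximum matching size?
Maximum matching size = 3

Maximum matching: {(W1,J1), (W2,J3), (W3,J2)}
Size: 3

This assigns 3 workers to 3 distinct jobs.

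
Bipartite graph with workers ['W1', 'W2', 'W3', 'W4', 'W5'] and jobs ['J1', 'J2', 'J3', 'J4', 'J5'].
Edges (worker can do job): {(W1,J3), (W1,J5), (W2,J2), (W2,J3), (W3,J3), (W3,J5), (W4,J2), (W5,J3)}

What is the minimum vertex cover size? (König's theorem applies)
Minimum vertex cover size = 3

By König's theorem: in bipartite graphs,
min vertex cover = max matching = 3

Maximum matching has size 3, so minimum vertex cover also has size 3.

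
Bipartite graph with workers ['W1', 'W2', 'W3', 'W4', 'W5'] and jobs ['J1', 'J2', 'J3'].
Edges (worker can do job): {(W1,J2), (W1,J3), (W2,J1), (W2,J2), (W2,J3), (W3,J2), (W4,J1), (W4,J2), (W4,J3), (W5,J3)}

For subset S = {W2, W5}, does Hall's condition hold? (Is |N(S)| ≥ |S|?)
Yes: |N(S)| = 3, |S| = 2

Subset S = {W2, W5}
Neighbors N(S) = {J1, J2, J3}

|N(S)| = 3, |S| = 2
Hall's condition: |N(S)| ≥ |S| is satisfied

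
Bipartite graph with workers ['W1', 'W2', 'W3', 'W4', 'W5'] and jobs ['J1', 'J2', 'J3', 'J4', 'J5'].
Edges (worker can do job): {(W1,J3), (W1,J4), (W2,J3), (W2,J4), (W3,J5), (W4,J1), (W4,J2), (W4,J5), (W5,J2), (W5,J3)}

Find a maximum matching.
Matching: {(W1,J4), (W2,J3), (W3,J5), (W4,J1), (W5,J2)}

Maximum matching (size 5):
  W1 → J4
  W2 → J3
  W3 → J5
  W4 → J1
  W5 → J2

Each worker is assigned to at most one job, and each job to at most one worker.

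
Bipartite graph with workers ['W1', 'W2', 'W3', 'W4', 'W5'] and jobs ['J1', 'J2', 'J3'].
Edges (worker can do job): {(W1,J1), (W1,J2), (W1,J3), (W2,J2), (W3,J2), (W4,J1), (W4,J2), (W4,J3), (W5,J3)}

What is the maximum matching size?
Maximum matching size = 3

Maximum matching: {(W3,J2), (W4,J1), (W5,J3)}
Size: 3

This assigns 3 workers to 3 distinct jobs.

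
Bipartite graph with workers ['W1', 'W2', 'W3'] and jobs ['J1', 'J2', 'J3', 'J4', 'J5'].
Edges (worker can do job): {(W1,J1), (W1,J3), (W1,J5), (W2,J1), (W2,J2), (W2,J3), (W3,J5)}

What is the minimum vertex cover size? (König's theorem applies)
Minimum vertex cover size = 3

By König's theorem: in bipartite graphs,
min vertex cover = max matching = 3

Maximum matching has size 3, so minimum vertex cover also has size 3.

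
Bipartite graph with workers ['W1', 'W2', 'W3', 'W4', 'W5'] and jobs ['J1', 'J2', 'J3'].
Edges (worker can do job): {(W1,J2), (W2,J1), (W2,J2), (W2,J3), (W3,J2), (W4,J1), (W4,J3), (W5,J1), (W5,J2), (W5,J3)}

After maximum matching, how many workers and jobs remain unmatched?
Unmatched: 2 workers, 0 jobs

Maximum matching size: 3
Workers: 5 total, 3 matched, 2 unmatched
Jobs: 3 total, 3 matched, 0 unmatched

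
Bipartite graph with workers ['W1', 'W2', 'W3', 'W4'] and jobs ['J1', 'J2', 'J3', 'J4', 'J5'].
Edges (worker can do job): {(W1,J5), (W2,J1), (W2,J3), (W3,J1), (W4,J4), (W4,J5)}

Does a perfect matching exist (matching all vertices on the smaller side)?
Yes, perfect matching exists (size 4)

Perfect matching: {(W1,J5), (W2,J3), (W3,J1), (W4,J4)}
All 4 vertices on the smaller side are matched.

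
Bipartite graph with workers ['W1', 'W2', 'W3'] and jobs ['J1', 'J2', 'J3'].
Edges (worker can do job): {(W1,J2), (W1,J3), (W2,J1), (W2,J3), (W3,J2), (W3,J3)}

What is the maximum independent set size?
Maximum independent set = 3

By König's theorem:
- Min vertex cover = Max matching = 3
- Max independent set = Total vertices - Min vertex cover
- Max independent set = 6 - 3 = 3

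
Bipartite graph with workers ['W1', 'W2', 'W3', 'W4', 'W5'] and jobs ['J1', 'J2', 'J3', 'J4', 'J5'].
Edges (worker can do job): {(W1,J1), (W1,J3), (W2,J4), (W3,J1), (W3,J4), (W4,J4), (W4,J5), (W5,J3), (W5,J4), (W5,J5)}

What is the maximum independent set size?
Maximum independent set = 6

By König's theorem:
- Min vertex cover = Max matching = 4
- Max independent set = Total vertices - Min vertex cover
- Max independent set = 10 - 4 = 6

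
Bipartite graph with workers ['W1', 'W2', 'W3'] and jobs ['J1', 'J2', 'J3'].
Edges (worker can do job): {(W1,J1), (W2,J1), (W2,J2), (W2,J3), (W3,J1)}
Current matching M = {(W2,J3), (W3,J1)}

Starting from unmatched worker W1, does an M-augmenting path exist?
No augmenting path from W1

Alternating search from W1 reaches jobs: {J1}.
Every reachable job is already matched in M, and following those matched edges back to workers exposes no further unvisited jobs.
No M-augmenting path from W1 exists.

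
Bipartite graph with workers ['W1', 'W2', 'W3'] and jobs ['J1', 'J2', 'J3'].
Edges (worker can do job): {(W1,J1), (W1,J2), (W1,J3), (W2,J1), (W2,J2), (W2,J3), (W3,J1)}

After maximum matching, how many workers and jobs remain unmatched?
Unmatched: 0 workers, 0 jobs

Maximum matching size: 3
Workers: 3 total, 3 matched, 0 unmatched
Jobs: 3 total, 3 matched, 0 unmatched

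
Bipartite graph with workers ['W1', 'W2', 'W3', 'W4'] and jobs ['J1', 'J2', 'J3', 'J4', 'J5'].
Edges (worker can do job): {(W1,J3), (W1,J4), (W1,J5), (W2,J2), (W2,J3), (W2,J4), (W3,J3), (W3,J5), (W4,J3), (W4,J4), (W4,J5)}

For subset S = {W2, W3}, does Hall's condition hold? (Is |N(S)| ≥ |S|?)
Yes: |N(S)| = 4, |S| = 2

Subset S = {W2, W3}
Neighbors N(S) = {J2, J3, J4, J5}

|N(S)| = 4, |S| = 2
Hall's condition: |N(S)| ≥ |S| is satisfied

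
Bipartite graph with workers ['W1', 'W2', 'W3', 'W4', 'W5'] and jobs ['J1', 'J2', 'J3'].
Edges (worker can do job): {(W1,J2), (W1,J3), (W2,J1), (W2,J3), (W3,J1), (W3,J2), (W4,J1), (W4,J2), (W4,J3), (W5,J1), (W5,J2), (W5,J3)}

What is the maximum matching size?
Maximum matching size = 3

Maximum matching: {(W3,J1), (W4,J2), (W5,J3)}
Size: 3

This assigns 3 workers to 3 distinct jobs.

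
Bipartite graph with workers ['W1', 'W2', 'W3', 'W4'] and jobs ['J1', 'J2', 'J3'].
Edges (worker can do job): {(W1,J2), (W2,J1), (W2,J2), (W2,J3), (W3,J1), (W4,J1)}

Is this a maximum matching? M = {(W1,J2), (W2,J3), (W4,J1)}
Yes, size 3 is maximum

Proposed matching has size 3.
Maximum matching size for this graph: 3.

This is a maximum matching.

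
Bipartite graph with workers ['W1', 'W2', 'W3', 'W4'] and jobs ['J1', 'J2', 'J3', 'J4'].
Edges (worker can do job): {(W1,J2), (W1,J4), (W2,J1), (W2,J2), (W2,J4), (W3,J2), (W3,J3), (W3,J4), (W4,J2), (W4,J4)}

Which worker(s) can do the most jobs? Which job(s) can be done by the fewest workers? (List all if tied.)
Most versatile: W2, W3 (3 jobs); Least covered: J1, J3 (1 workers)

Worker degrees (jobs they can do): W1:2, W2:3, W3:3, W4:2
Job degrees (workers who can do it): J1:1, J2:4, J3:1, J4:4

Maximum worker degree is 3, achieved by: W2, W3
Minimum job degree is 1, achieved by: J1, J3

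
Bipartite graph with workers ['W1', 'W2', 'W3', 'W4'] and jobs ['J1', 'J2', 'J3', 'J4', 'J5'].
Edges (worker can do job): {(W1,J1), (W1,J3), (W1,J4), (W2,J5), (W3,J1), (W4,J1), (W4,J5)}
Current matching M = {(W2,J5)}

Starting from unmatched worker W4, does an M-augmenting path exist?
Yes: W4 → J1

An M-augmenting path alternates non-matching / matching edges, starting and ending at unmatched vertices.
Path: W4 → J1
(J1 is unmatched in M, so the path is augmenting.)
Flipping edges along this path would increase |M| from 1 to 2.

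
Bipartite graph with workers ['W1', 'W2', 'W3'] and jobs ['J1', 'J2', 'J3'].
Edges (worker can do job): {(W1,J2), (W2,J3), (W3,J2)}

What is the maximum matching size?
Maximum matching size = 2

Maximum matching: {(W2,J3), (W3,J2)}
Size: 2

This assigns 2 workers to 2 distinct jobs.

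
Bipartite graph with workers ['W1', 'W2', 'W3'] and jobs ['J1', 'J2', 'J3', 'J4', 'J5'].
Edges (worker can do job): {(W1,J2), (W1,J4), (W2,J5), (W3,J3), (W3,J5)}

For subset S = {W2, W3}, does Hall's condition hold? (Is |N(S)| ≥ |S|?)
Yes: |N(S)| = 2, |S| = 2

Subset S = {W2, W3}
Neighbors N(S) = {J3, J5}

|N(S)| = 2, |S| = 2
Hall's condition: |N(S)| ≥ |S| is satisfied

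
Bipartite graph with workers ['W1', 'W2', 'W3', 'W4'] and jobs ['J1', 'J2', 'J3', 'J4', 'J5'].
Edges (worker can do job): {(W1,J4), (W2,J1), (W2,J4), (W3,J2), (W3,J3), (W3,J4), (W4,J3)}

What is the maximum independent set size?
Maximum independent set = 5

By König's theorem:
- Min vertex cover = Max matching = 4
- Max independent set = Total vertices - Min vertex cover
- Max independent set = 9 - 4 = 5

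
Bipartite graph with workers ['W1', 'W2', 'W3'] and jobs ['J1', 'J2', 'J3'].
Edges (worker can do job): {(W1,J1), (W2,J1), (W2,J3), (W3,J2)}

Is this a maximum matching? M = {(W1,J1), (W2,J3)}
No, size 2 is not maximum

Proposed matching has size 2.
Maximum matching size for this graph: 3.

This is NOT maximum - can be improved to size 3.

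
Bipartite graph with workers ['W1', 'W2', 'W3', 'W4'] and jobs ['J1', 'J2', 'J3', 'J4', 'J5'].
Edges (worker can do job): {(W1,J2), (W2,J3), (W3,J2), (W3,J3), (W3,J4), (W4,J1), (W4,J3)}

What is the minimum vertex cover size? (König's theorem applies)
Minimum vertex cover size = 4

By König's theorem: in bipartite graphs,
min vertex cover = max matching = 4

Maximum matching has size 4, so minimum vertex cover also has size 4.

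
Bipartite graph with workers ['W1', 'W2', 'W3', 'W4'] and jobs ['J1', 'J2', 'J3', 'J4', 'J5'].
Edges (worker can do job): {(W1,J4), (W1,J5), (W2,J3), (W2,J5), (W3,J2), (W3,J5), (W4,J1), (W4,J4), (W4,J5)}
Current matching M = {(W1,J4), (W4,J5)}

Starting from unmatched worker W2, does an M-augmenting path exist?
Yes: W2 → J5 → W4 → J1

An M-augmenting path alternates non-matching / matching edges, starting and ending at unmatched vertices.
Path: W2 → J5 → W4 → J1
(J1 is unmatched in M, so the path is augmenting.)
Flipping edges along this path would increase |M| from 2 to 3.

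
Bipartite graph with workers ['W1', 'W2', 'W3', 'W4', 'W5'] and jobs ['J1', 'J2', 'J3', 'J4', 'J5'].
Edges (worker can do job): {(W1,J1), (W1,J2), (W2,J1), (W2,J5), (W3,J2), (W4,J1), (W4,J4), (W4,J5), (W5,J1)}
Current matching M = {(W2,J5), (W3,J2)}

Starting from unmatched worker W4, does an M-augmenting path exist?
Yes: W4 → J5 → W2 → J1

An M-augmenting path alternates non-matching / matching edges, starting and ending at unmatched vertices.
Path: W4 → J5 → W2 → J1
(J1 is unmatched in M, so the path is augmenting.)
Flipping edges along this path would increase |M| from 2 to 3.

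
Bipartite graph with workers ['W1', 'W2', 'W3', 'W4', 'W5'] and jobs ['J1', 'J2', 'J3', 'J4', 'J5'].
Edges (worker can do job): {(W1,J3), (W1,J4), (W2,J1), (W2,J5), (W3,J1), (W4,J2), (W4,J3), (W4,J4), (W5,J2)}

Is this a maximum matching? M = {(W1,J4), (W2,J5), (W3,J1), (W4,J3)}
No, size 4 is not maximum

Proposed matching has size 4.
Maximum matching size for this graph: 5.

This is NOT maximum - can be improved to size 5.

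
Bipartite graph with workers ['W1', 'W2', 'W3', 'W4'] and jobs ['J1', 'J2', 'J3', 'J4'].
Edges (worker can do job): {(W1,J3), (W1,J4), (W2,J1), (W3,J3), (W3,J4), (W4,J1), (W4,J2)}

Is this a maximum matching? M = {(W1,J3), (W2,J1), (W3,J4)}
No, size 3 is not maximum

Proposed matching has size 3.
Maximum matching size for this graph: 4.

This is NOT maximum - can be improved to size 4.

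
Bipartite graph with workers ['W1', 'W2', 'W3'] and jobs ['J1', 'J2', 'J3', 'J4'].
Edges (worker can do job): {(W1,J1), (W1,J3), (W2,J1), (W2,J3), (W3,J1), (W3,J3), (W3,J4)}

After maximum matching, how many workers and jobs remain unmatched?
Unmatched: 0 workers, 1 jobs

Maximum matching size: 3
Workers: 3 total, 3 matched, 0 unmatched
Jobs: 4 total, 3 matched, 1 unmatched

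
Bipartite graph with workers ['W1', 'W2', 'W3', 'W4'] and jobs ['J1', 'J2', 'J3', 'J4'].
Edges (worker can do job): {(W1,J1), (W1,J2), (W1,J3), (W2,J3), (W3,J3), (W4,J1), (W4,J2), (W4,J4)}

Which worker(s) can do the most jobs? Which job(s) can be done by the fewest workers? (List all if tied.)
Most versatile: W1, W4 (3 jobs); Least covered: J4 (1 workers)

Worker degrees (jobs they can do): W1:3, W2:1, W3:1, W4:3
Job degrees (workers who can do it): J1:2, J2:2, J3:3, J4:1

Maximum worker degree is 3, achieved by: W1, W4
Minimum job degree is 1, achieved by: J4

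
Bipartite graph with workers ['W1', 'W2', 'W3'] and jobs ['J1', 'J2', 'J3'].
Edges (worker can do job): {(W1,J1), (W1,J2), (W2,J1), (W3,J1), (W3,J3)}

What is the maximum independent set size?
Maximum independent set = 3

By König's theorem:
- Min vertex cover = Max matching = 3
- Max independent set = Total vertices - Min vertex cover
- Max independent set = 6 - 3 = 3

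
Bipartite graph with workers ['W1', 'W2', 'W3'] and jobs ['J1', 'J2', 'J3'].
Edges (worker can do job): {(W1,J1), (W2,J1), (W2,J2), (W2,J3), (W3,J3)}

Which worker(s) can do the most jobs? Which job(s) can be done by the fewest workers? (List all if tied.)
Most versatile: W2 (3 jobs); Least covered: J2 (1 workers)

Worker degrees (jobs they can do): W1:1, W2:3, W3:1
Job degrees (workers who can do it): J1:2, J2:1, J3:2

Maximum worker degree is 3, achieved by: W2
Minimum job degree is 1, achieved by: J2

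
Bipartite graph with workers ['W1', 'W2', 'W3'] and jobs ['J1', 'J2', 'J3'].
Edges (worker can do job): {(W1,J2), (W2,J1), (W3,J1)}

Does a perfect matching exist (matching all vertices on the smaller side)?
No, maximum matching has size 2 < 3

Maximum matching has size 2, need 3 for perfect matching.
Unmatched workers: ['W2']
Unmatched jobs: ['J3']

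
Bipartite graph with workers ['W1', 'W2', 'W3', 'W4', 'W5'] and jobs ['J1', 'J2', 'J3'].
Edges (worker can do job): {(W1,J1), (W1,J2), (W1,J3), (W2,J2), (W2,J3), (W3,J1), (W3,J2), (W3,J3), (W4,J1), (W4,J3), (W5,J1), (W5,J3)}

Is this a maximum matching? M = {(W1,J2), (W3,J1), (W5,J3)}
Yes, size 3 is maximum

Proposed matching has size 3.
Maximum matching size for this graph: 3.

This is a maximum matching.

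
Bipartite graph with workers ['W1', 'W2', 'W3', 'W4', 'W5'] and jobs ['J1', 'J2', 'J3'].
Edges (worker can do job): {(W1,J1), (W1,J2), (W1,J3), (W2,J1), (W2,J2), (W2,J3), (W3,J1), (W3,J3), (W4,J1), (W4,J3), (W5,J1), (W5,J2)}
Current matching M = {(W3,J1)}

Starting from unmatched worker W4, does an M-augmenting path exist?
Yes: W4 → J3

An M-augmenting path alternates non-matching / matching edges, starting and ending at unmatched vertices.
Path: W4 → J3
(J3 is unmatched in M, so the path is augmenting.)
Flipping edges along this path would increase |M| from 1 to 2.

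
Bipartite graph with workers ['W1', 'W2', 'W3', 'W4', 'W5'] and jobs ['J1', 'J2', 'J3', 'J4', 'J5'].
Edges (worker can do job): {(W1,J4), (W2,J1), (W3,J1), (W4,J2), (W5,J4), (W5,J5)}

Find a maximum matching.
Matching: {(W1,J4), (W3,J1), (W4,J2), (W5,J5)}

Maximum matching (size 4):
  W1 → J4
  W3 → J1
  W4 → J2
  W5 → J5

Each worker is assigned to at most one job, and each job to at most one worker.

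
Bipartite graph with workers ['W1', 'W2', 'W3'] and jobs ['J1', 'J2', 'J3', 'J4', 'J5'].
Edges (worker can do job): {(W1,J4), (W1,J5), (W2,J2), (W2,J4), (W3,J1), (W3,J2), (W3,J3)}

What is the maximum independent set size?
Maximum independent set = 5

By König's theorem:
- Min vertex cover = Max matching = 3
- Max independent set = Total vertices - Min vertex cover
- Max independent set = 8 - 3 = 5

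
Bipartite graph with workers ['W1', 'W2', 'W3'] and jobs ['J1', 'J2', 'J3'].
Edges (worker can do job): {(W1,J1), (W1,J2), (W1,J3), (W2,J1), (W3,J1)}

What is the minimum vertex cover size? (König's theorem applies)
Minimum vertex cover size = 2

By König's theorem: in bipartite graphs,
min vertex cover = max matching = 2

Maximum matching has size 2, so minimum vertex cover also has size 2.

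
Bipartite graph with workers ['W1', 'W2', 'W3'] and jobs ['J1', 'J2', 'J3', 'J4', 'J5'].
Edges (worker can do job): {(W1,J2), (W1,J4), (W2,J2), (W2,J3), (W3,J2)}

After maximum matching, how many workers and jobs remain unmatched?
Unmatched: 0 workers, 2 jobs

Maximum matching size: 3
Workers: 3 total, 3 matched, 0 unmatched
Jobs: 5 total, 3 matched, 2 unmatched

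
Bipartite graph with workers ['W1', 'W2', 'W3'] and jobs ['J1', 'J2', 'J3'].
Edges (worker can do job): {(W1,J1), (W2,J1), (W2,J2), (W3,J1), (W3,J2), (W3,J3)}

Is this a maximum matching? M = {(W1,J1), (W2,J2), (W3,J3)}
Yes, size 3 is maximum

Proposed matching has size 3.
Maximum matching size for this graph: 3.

This is a maximum matching.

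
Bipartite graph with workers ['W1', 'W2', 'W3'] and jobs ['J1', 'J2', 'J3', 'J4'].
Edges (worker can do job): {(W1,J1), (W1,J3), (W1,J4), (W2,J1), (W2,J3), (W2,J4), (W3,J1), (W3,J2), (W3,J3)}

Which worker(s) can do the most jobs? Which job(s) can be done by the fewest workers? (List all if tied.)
Most versatile: W1, W2, W3 (3 jobs); Least covered: J2 (1 workers)

Worker degrees (jobs they can do): W1:3, W2:3, W3:3
Job degrees (workers who can do it): J1:3, J2:1, J3:3, J4:2

Maximum worker degree is 3, achieved by: W1, W2, W3
Minimum job degree is 1, achieved by: J2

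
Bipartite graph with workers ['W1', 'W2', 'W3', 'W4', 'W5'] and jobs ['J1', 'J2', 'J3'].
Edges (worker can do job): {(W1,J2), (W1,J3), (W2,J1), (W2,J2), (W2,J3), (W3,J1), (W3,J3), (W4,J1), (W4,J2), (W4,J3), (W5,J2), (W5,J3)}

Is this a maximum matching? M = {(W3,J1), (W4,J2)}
No, size 2 is not maximum

Proposed matching has size 2.
Maximum matching size for this graph: 3.

This is NOT maximum - can be improved to size 3.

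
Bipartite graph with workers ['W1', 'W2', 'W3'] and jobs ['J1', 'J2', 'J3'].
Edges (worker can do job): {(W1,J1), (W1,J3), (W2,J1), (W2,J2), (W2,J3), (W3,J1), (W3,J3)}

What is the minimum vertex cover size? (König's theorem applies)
Minimum vertex cover size = 3

By König's theorem: in bipartite graphs,
min vertex cover = max matching = 3

Maximum matching has size 3, so minimum vertex cover also has size 3.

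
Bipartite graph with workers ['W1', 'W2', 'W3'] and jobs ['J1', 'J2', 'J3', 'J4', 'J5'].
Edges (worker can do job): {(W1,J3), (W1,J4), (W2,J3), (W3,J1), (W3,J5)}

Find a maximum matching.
Matching: {(W1,J4), (W2,J3), (W3,J1)}

Maximum matching (size 3):
  W1 → J4
  W2 → J3
  W3 → J1

Each worker is assigned to at most one job, and each job to at most one worker.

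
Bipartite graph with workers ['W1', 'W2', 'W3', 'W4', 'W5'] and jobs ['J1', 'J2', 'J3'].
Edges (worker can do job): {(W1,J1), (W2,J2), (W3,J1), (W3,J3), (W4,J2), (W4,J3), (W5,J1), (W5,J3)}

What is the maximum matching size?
Maximum matching size = 3

Maximum matching: {(W3,J3), (W4,J2), (W5,J1)}
Size: 3

This assigns 3 workers to 3 distinct jobs.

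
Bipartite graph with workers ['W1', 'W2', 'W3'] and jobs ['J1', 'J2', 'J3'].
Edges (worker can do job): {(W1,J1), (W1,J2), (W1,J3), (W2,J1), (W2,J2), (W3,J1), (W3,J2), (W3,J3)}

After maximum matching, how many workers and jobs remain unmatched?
Unmatched: 0 workers, 0 jobs

Maximum matching size: 3
Workers: 3 total, 3 matched, 0 unmatched
Jobs: 3 total, 3 matched, 0 unmatched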